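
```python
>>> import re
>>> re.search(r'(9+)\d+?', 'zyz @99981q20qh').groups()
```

('999',)

The match spans [5:9] → '9998'.
Captured: group 1 = '999'.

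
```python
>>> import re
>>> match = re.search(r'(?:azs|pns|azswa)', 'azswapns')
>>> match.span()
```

The regex engine tests alternatives in the order written; an earlier branch that matches wins even if a later one would match more.
`re.search` tries every starting position until one works.
The match spans [0:3] → 'azs'.

(0, 3)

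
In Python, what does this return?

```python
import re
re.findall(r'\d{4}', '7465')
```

['7465']

Pattern: exactly 4 of a digit.
Matches: at [0:4] → '7465'.
No capturing groups, so `findall` returns the 1 full match string.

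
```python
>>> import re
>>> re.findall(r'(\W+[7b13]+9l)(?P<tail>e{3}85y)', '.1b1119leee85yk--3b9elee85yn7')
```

[('.1b1119l', 'eee85y')]

Pattern: one or more of a non-word character, then one or more of one of [7b13], then the literal '9l' (captured); then exactly 3 of the literal 'e', then the literal '85y' (captured as 'tail').
Walking the string: at [0:14] match '.1b1119leee85y', groups = ('.1b1119l', 'eee85y').
With 2 capturing groups, `findall` returns a 2-tuple per match.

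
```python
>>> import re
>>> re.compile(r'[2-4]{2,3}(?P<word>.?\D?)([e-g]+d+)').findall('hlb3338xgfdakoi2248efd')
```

This matches 2 to 3 of a character in [2-4]; then optionally any character, then optionally a non-digit (captured as 'word'); then one or more of a character in [e-g], then one or more of a literal 'd' (captured).
Walking the string: at [3:11] match '3338xgfd', groups = ('8x', 'gfd'); at [15:22] match '2248efd', groups = ('8e', 'fd').
Multiple groups make `findall` return tuples — one 2-tuple for each match.

[('8x', 'gfd'), ('8e', 'fd')]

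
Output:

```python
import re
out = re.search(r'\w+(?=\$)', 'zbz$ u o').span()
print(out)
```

(0, 3)

Because the assertion is zero-width, the text it checks is not consumed and won't appear in the result.
`re.search` tries every starting position until one works.
The match spans [0:3] → 'zbz'.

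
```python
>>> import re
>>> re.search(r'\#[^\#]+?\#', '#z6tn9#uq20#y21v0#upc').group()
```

The match spans [0:7] → '#z6tn9#'.

'#z6tn9#'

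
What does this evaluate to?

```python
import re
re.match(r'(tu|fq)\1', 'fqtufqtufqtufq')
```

A backreference is literal: `\1` must see the identical characters the first group matched.
`re.match` only tries the pattern at the start of the string.
Here the pattern fails at index 0, so the call returns None.

None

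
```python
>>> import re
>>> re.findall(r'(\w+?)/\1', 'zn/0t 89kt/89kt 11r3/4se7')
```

['89kt']

After group 1 captures some text, `\1` only succeeds where that same text appears again.
`findall` collects group 1 from the one match (1 total).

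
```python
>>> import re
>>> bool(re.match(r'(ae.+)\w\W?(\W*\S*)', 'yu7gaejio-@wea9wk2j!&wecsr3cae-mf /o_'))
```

This matches the literal 'ae', then one or more of any character (captured); then a word character, then optionally a non-word character; then zero or more of a non-word character, then zero or more of a non-whitespace character (captured).
`match` is anchored at position 0; if the pattern doesn't fit there, it returns None.
Here the pattern fails at index 0, so the call returns None, and `bool(None)` is False.

False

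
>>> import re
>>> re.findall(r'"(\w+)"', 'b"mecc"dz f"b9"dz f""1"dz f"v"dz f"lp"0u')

['mecc', 'b9', '1', 'v', 'lp']

`findall` collects group 1 from each match (5 total).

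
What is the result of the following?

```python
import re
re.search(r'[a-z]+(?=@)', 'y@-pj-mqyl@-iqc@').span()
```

(0, 1)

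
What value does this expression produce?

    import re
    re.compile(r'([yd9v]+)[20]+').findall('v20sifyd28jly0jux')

['v', 'yd', 'y']

The pattern matches one or more of one of [yd9v] (captured); then one or more of one of [20].
Walking the string: at [0:3] match 'v20', group 1 = 'v'; at [6:9] match 'yd2', group 1 = 'yd'; at [12:14] match 'y0', group 1 = 'y'.
One capturing group, so `findall` returns just the captured substring from each match — 3 in all.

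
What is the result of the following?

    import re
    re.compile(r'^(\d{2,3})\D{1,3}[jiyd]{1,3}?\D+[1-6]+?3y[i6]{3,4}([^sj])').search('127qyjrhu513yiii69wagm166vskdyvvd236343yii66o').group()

'127qyjrhu513yiii69'

The pattern matches anchored at the start of the string; then 2 to 3 of a digit (captured); then 1 to 3 of a non-digit, then 1 to 3 of one of [jiyd] (lazy); then one or more of a non-digit; then one or more of a character in [1-6] (lazy), then the literal '3y', then 3 to 4 of one of [i6]; then any character except [sj] (captured).
`search` walks the string left to right and returns the first match it finds.
The match spans [0:18] → '127qyjrhu513yiii69'.
Captured: group 1 = '127', group 2 = '9'.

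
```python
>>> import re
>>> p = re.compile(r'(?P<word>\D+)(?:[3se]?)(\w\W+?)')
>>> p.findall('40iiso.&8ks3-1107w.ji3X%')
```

This matches one or more of a non-digit (captured as 'word'); then optionally one of [3se] (non-capturing group); then a word character, then one or more of a non-word character (lazy) (captured).
With the lazy modifier that quantifier settles for the fewest repetitions that let the rest of the pattern succeed (the atoms after it are unaffected and can still be greedy).
Walking the string: at [2:7] match 'iiso.', groups = ('iis', 'o.'); at [9:13] match 'ks3-', groups = ('ks', '3-'); at [17:24] match 'w.ji3X%', groups = ('w.ji', 'X%').
`findall` packs the 2 group values into a tuple for every match.

[('iis', 'o.'), ('ks', '3-'), ('w.ji', 'X%')]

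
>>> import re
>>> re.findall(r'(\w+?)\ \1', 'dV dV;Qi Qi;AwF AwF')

['dV', 'Qi', 'AwF']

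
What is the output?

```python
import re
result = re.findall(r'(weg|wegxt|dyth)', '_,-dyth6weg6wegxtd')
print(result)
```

['dyth', 'weg', 'weg']

`|` is ordered: at each position the engine commits to the first alternative that works.
Matches: at [3:7] match 'dyth', group 1 = 'dyth'; at [8:11] match 'weg', group 1 = 'weg'; at [12:15] match 'weg', group 1 = 'weg'.
One capturing group, so `findall` returns just the captured substring from each match — 3 in all.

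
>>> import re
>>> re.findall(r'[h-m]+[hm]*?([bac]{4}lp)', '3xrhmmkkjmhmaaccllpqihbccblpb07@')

['bccblp']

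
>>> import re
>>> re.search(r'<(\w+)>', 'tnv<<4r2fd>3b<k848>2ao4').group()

`search` walks the string left to right and returns the first match it finds.
The match spans [4:11] → '<4r2fd>'.
Captured: group 1 = '4r2fd'.

'<4r2fd>'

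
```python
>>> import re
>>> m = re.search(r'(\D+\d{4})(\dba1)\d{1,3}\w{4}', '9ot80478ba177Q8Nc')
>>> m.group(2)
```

'8ba1'

This matches one or more of a non-digit, then exactly 4 of a digit (captured); then a digit, then the literal 'ba1' (captured); then 1 to 3 of a digit, then exactly 4 of a word character.
`re.search` scans for the first position where the pattern succeeds.
The match spans [1:17] → 'ot80478ba177Q8Nc'.
Captured: group 1 = 'ot8047', group 2 = '8ba1'.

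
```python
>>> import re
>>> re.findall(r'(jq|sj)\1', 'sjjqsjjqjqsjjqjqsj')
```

['jq', 'jq']

`\1` has to match the exact text group 1 already captured.
Matches: at [6:10] match 'jqjq', group 1 = 'jq'; at [12:16] match 'jqjq', group 1 = 'jq'.
One capturing group, so `findall` returns just the captured substring from each match — 2 in all.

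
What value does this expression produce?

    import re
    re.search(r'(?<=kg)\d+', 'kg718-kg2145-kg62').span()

(2, 5)

Lookahead/lookbehind check context without consuming it, so the matched span excludes the asserted characters.
The match spans [2:5] → '718'.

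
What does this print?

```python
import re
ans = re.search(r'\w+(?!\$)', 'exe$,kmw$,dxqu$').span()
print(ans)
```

A negative assertion filters positions out without eating any characters.
The match spans [0:2] → 'ex'.

(0, 2)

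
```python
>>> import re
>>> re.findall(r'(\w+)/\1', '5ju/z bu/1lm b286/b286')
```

['b286']

`\1` has to match the exact text group 1 already captured.
Scanning left to right: at [13:22] match 'b286/b286', group 1 = 'b286'.
With a single group, `findall` returns only what that group captured — 1 item.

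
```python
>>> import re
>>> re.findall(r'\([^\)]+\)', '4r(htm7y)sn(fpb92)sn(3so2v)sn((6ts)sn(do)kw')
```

No capturing groups, so `findall` returns the 5 full match strings.

['(htm7y)', '(fpb92)', '(3so2v)', '((6ts)', '(do)']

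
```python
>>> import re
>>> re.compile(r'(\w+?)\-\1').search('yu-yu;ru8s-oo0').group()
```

'yu-yu'

The backreference `\1` re-matches whatever the first group consumed, character for character.
`re.search` tries every starting position until one works.
The match spans [0:5] → 'yu-yu'.
Captured: group 1 = 'yu'.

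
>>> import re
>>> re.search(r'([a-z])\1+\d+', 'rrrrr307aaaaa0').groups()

`\1` has to match the exact text group 1 already captured.
`re.search` tries every starting position until one works.
The match spans [0:8] → 'rrrrr307'.
Captured: group 1 = 'r'.

('r',)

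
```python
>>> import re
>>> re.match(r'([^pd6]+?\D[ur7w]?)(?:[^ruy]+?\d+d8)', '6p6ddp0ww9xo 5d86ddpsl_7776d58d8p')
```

The pattern matches one or more of any character except [pd6] (lazy), then a non-digit, then optionally one of [ur7w] (captured); then one or more of any character except [ruy] (lazy), then one or more of a digit, then the literal 'd8' (non-capturing group).
With `match`, the pattern is implicitly anchored at the beginning.
Here the string doesn't start with a match, so the call returns None.

None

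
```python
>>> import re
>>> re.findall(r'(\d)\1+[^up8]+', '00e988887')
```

['0', '8']

A backreference is literal: `\1` must see the identical characters the first group matched.
One capturing group, so `findall` returns just the captured substring from each match — 2 in all.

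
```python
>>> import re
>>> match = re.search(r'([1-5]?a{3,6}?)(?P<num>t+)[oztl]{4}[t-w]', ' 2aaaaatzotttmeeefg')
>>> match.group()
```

This matches optionally a character in [1-5], then 3 to 6 of the literal 'a' (lazy) (captured); then one or more of a literal 't' (captured as 'num'); then exactly 4 of one of [oztl], then a character in [t-w].
`search` walks the string left to right and returns the first match it finds.
The match spans [1:13] → '2aaaaatzottt'.
Captured: group 1 = '2aaaaa', group 2 = 't'.

'2aaaaatzottt'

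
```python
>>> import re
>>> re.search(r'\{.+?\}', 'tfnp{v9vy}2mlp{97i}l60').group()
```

'{v9vy}'

Lazy quantifiers expand one character at a time until the remainder of the pattern can match.
`search` walks the string left to right and returns the first match it finds.
The match spans [4:10] → '{v9vy}'.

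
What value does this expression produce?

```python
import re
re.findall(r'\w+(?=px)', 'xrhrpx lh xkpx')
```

The positive lookaround only admits positions where the adjacent text matches; those characters stay outside the span.
Walking the string: at [0:4] → 'xrhr'; at [10:12] → 'xk'.
Since nothing is captured, `findall` lists the 2 matched substrings directly.

['xrhr', 'xk']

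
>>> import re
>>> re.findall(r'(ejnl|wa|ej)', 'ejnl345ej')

['ejnl', 'ej']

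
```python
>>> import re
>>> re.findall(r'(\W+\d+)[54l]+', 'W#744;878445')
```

The pattern matches one or more of a non-word character, then one or more of a digit (captured); then one or more of one of [54l].
Scanning left to right: at [1:5] match '#744', group 1 = '#74'; at [5:12] match ';878445', group 1 = ';87844'.
With a single group, `findall` returns only what that group captured — 2 items.

['#74', ';87844']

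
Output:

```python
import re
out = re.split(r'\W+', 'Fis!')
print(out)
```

['Fis', '']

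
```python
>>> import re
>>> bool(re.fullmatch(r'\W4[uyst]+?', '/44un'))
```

False

Pattern: a non-word character, then a literal '4'; then one or more of one of [uyst] (lazy).
For `fullmatch`, every character of the input must be accounted for by the pattern.
Here there's no way to consume every character, so the call returns None, and `bool(None)` is False.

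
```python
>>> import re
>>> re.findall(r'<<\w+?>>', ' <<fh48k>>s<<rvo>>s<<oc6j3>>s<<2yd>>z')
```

`findall` yields the raw match text (4 of them) because the pattern has no groups.

['<<fh48k>>', '<<rvo>>', '<<oc6j3>>', '<<2yd>>']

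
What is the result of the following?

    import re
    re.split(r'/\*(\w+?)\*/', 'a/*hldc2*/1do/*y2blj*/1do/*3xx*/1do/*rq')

['a', 'hldc2', '1do', 'y2blj', '1do', '3xx', '1do/*rq']

With a capturing group present, the delimiter's captured portion is kept in the result list.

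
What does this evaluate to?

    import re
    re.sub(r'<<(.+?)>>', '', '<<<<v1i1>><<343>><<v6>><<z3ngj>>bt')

Matches: at [0:10] → '<<<<v1i1>>'; at [10:17] → '<<343>>'; at [17:23] → '<<v6>>'; at [23:32] → '<<z3ngj>>'.
`sub` substitutes '' at each match site.

'bt'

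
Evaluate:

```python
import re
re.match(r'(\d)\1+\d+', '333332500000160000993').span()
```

(0, 21)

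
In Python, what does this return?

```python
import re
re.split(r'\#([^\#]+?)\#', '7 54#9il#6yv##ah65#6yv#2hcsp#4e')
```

['7 54', '9il', '6yv#', 'ah65', '6yv', '2hcsp', '4e']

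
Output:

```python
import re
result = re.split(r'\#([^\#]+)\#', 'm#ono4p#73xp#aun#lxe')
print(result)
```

['m', 'ono4p', '73xp', 'aun', 'lxe']

Matches to split on: at [1:8] → '#ono4p#'; at [12:17] → '#aun#'.
`re.split` interleaves the captured-group text with the surrounding fragments.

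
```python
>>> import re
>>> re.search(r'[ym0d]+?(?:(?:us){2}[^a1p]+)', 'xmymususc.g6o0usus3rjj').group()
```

The match spans [1:22] → 'mymususc.g6o0usus3rjj'.

'mymususc.g6o0usus3rjj'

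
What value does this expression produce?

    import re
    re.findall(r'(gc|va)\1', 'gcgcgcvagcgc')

['gc', 'gc']

The backreference `\1` re-matches whatever the first group consumed, character for character.
Because there's exactly one group, `findall` drops the full match and keeps group 1 from each hit.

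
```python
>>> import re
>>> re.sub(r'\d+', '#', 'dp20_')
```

The pattern matches one or more of a digit.
Every occurrence is swapped for '#'.

'dp#_'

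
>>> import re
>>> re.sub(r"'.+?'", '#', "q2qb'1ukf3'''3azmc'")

A non-greedy quantifier consumes as few characters as it can — just enough that the remainder of the pattern still matches from where it stops; whatever follows it matches normally.
`sub` substitutes '#' at each match site.

'q2qb##'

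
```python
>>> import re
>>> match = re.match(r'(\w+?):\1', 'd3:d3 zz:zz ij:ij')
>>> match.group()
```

'd3:d3'

With `match`, the pattern is implicitly anchored at the beginning.
The match spans [0:5] → 'd3:d3'.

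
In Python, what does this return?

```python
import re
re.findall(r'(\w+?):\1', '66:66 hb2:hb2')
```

A backreference is literal: `\1` must see the identical characters the first group matched.
Matches: at [0:5] match '66:66', group 1 = '66'; at [6:13] match 'hb2:hb2', group 1 = 'hb2'.
Because there's exactly one group, `findall` drops the full match and keeps group 1 from each hit.

['66', 'hb2']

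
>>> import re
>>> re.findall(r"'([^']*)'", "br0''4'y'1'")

['', 'y']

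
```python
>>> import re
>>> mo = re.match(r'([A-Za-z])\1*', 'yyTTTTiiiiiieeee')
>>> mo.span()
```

`match` is anchored at position 0; if the pattern doesn't fit there, it returns None.
The match spans [0:2] → 'yy'.

(0, 2)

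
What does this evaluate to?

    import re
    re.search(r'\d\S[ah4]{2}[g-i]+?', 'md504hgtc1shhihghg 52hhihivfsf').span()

(2, 7)

Pattern: a digit, then a non-whitespace character, then exactly 2 of one of [ah4]; then one or more of a character in [g-i] (lazy).
`re.search` tries every starting position until one works.
The match spans [2:7] → '504hg'.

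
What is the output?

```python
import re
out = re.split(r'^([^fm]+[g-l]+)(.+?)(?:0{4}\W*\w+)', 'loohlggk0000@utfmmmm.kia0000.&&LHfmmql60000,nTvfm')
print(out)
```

The pattern matches anchored at the start of the string; then one or more of any character except [fm], then one or more of a character in [g-l] (captured); then one or more of any character (lazy) (captured); then exactly 4 of a literal '0', then zero or more of a non-word character, then one or more of a word character (non-capturing group).
The `?` after the quantifier makes it lazy — it takes as little as possible before letting the rest of the pattern try.
Matches to split on: at [0:43] → 'loohlggk0000@utfmmmm.kia0000.&&LHfmmql60000'.
With a capturing group present, the delimiter's captured portion is kept in the result list.

['', 'loohlggk', '0000@utfmmmm.kia', ',nTvfm']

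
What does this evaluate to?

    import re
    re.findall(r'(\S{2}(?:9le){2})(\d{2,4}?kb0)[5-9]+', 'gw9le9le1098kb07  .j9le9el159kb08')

[('gw9le9le', '1098kb0')]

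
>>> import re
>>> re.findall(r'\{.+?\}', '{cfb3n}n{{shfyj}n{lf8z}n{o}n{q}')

Scanning left to right: at [0:7] → '{cfb3n}'; at [8:16] → '{{shfyj}'; at [17:23] → '{lf8z}'; at [24:27] → '{o}'; at [28:31] → '{q}'.
`findall` yields the raw match text (5 of them) because the pattern has no groups.

['{cfb3n}', '{{shfyj}', '{lf8z}', '{o}', '{q}']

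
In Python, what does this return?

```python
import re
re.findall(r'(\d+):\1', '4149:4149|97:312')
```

['4149']

A backreference is literal: `\1` must see the identical characters the first group matched.
Scanning left to right: at [0:9] match '4149:4149', group 1 = '4149'.
With a single group, `findall` returns only what that group captured — 1 item.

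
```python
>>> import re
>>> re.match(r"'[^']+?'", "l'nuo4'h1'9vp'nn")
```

None

`re.match` only tries the pattern at the start of the string.
Here position 0 doesn't satisfy it, so the call returns None.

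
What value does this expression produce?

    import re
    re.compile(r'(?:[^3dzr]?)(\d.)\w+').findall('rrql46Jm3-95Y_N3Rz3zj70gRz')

['46', '95']

This matches optionally any character except [3dzr] (non-capturing group); then a digit, then any character (captured); then one or more of a word character.
Walking the string: at [3:9] match 'l46Jm3', group 1 = '46'; at [9:26] match '-95Y_N3Rz3zj70gRz', group 1 = '95'.
One capturing group, so `findall` returns just the captured substring from each match — 2 in all.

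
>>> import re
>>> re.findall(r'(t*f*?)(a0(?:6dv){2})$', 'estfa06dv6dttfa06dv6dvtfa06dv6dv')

The pattern matches zero or more of the literal 't', then zero or more of a literal 'f' (lazy) (captured); then the literal 'a0', then the literal '6dv' repeated 2 times (captured); then anchored at the end.
Scanning left to right: at [22:32] match 'tfa06dv6dv', groups = ('tf', 'a06dv6dv').
`findall` packs the 2 group values into a tuple for every match.

[('tf', 'a06dv6dv')]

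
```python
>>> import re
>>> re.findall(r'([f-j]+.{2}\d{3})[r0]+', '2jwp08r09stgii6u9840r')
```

['gii6u984']

The pattern matches one or more of a character in [f-j], then exactly 2 of any character, then exactly 3 of a digit (captured); then one or more of one of [r0].
Because there's exactly one group, `findall` drops the full match and keeps group 1 from the one hit.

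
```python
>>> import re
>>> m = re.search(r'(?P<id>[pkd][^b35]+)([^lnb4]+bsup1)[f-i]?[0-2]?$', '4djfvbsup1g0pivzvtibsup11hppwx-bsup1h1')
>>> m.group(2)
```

'-bsup1'

This matches one of [pkd], then one or more of any character except [b35] (captured as 'id'); then one or more of any character except [lnb4], then the literal 'bsu', then the literal 'p1' (captured); then optionally a character in [f-i], then optionally a character in [0-2]; then anchored at the end.
`search` walks the string left to right and returns the first match it finds.
The match spans [22:38] → 'p11hppwx-bsup1h1'.
Captured: group 1 = 'p11hppwx', group 2 = '-bsup1'.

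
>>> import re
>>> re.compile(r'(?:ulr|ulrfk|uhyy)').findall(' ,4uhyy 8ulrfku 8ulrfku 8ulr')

Branches in `(...|...)` are attempted left-to-right; the first branch that allows the whole pattern to succeed is taken.
Matches: at [3:7] → 'uhyy'; at [9:12] → 'ulr'; at [17:20] → 'ulr'; at [25:28] → 'ulr'.
Since nothing is captured, `findall` lists the 4 matched substrings directly.

['uhyy', 'ulr', 'ulr', 'ulr']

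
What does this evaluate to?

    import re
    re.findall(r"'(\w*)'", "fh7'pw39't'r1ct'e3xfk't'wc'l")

Matches: at [3:9] match "'pw39'", group 1 = 'pw39'; at [10:16] match "'r1ct'", group 1 = 'r1ct'; at [21:24] match "'t'", group 1 = 't'.
Because there's exactly one group, `findall` drops the full match and keeps group 1 from each hit.

['pw39', 'r1ct', 't']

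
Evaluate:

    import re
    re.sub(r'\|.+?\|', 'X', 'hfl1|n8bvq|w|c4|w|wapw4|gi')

`sub` substitutes 'X' at each match site.

'hfl1XwXwXgi'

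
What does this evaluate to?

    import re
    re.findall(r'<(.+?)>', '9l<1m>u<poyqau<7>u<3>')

With the lazy modifier that quantifier settles for the fewest repetitions that let the rest of the pattern succeed (the atoms after it are unaffected and can still be greedy).
`findall` collects group 1 from each match (3 total).

['1m', 'poyqau<7', '3']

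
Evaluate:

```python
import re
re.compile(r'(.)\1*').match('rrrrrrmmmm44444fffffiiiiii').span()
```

(0, 6)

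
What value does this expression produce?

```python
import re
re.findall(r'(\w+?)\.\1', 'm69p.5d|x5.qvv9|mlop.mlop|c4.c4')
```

['mlop', 'c4']

After group 1 captures some text, `\1` only succeeds where that same text appears again.
With a single group, `findall` returns only what that group captured — 2 items.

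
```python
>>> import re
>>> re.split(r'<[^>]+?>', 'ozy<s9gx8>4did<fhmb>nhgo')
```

Matches to split on: at [3:10] → '<s9gx8>'; at [14:20] → '<fhmb>'.
`split` removes every match and returns the 3 fragments in between.

['ozy', '4did', 'nhgo']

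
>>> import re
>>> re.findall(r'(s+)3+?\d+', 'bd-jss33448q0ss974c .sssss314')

['ss', 'sssss']

Pattern: one or more of a literal 's' (captured); then one or more of the literal '3' (lazy), then one or more of a digit.
Walking the string: at [4:11] match 'ss33448', group 1 = 'ss'; at [21:29] match 'sssss314', group 1 = 'sssss'.
With a single group, `findall` returns only what that group captured — 2 items.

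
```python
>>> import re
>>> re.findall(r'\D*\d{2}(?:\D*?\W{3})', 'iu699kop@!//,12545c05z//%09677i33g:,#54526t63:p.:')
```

['99kop@!/', 'c05z//%', 'i33g:,#']

Pattern: zero or more of a non-digit, then exactly 2 of a digit; then zero or more of a non-digit (lazy), then exactly 3 of a non-word character (non-capturing group).
Walking the string: at [3:11] → '99kop@!/'; at [18:25] → 'c05z//%'; at [30:37] → 'i33g:,#'.
`findall` yields the raw match text (3 of them) because the pattern has no groups.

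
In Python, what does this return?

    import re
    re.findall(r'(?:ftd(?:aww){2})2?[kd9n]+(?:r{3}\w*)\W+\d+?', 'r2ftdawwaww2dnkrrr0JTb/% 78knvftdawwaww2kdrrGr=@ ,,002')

With the lazy modifier that quantifier settles for the fewest repetitions that let the rest of the pattern succeed (the atoms after it are unaffected and can still be greedy).
With no groups in the pattern, `findall` gives back each whole match — 1 here.

['ftdawwaww2dnkrrr0JTb/% 7']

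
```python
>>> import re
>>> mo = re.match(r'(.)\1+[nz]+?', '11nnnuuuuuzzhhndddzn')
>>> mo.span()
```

(0, 3)

With `match`, the pattern is implicitly anchored at the beginning.
The match spans [0:3] → '11n'.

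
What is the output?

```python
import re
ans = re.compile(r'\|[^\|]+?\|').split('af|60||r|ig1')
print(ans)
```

['af', '', 'ig1']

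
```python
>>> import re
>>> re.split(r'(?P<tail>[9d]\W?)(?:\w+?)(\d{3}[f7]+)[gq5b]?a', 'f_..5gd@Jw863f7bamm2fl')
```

['f_..5g', 'd@', '863f7', 'mm2fl']

The pattern matches one of [9d], then optionally a non-word character (captured as 'tail'); then one or more of a word character (lazy) (non-capturing group); then exactly 3 of a digit, then one or more of one of [f7] (captured); then optionally one of [gq5b], then the literal 'a'.
Matches to split on: at [6:17] → 'd@Jw863f7ba'.
With a capturing group present, the delimiter's captured portion is kept in the result list.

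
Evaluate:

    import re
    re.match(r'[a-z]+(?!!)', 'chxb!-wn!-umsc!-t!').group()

'chx'

`(?!…)`/`(?<!…)` only lets a position through if the neighbouring text does NOT match; no characters are consumed.
`match` is anchored at position 0; if the pattern doesn't fit there, it returns None.
The match spans [0:3] → 'chx'.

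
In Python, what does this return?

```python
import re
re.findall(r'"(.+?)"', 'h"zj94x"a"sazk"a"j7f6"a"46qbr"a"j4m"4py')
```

The `?` after the quantifier makes it lazy — it takes as little as possible before letting the rest of the pattern try.
Walking the string: at [1:8] match '"zj94x"', group 1 = 'zj94x'; at [9:15] match '"sazk"', group 1 = 'sazk'; at [16:22] match '"j7f6"', group 1 = 'j7f6'; at [23:30] match '"46qbr"', group 1 = '46qbr'; at [31:36] match '"j4m"', group 1 = 'j4m'.
One capturing group, so `findall` returns just the captured substring from each match — 5 in all.

['zj94x', 'sazk', 'j7f6', '46qbr', 'j4m']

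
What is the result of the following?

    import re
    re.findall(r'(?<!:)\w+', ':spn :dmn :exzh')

['pn', 'mn', 'xzh']

`(?!…)`/`(?<!…)` only lets a position through if the neighbouring text does NOT match; no characters are consumed.
Scanning left to right: at [2:4] → 'pn'; at [7:9] → 'mn'; at [12:15] → 'xzh'.
Since nothing is captured, `findall` lists the 3 matched substrings directly.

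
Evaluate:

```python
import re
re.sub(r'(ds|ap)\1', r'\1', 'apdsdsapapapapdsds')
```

`\1` is not a pattern — it's the concrete string captured by group 1, re-applied verbatim.
Matches: at [2:6] → 'dsds'; at [6:10] → 'apap'; at [10:14] → 'apap'; at [14:18] → 'dsds'.
Each match is replaced using the text its own group 1 captured.

'apdsapapds'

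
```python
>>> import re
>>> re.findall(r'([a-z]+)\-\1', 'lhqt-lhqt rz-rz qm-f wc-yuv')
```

['lhqt', 'rz']

The backreference `\1` re-matches whatever the first group consumed, character for character.
Scanning left to right: at [0:9] match 'lhqt-lhqt', group 1 = 'lhqt'; at [10:15] match 'rz-rz', group 1 = 'rz'.
Because there's exactly one group, `findall` drops the full match and keeps group 1 from each hit.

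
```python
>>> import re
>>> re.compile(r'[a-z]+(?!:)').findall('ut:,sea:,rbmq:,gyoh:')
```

['u', 'se', 'rbm', 'gyo']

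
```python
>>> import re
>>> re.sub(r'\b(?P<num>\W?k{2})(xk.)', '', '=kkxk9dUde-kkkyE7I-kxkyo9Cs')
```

'=dUde-kkkyE7I-kxkyo9Cs'

`sub` substitutes '' at each match site.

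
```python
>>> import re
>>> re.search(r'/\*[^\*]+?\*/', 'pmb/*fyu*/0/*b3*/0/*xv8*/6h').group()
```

'/*fyu*/'

`re.search` scans for the first position where the pattern succeeds.
The match spans [3:10] → '/*fyu*/'.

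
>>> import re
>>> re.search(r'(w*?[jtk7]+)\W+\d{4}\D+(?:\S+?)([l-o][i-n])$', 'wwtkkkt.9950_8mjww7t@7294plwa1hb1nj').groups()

The match spans [0:35] → 'wwtkkkt.9950_8mjww7t@7294plwa1hb1nj'.
Captured: group 1 = 'wwtkkkt', group 2 = 'nj'.

('wwtkkkt', 'nj')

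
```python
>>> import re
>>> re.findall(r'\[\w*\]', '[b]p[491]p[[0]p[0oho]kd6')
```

Scanning left to right: at [0:3] → '[b]'; at [4:9] → '[491]'; at [11:14] → '[0]'; at [15:21] → '[0oho]'.
No capturing groups, so `findall` returns the 4 full match strings.

['[b]', '[491]', '[0]', '[0oho]']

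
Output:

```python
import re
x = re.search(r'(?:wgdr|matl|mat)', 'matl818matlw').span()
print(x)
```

(0, 4)

`|` is ordered: at each position the engine commits to the first alternative that works.
`re.search` scans for the first position where the pattern succeeds.
The match spans [0:4] → 'matl'.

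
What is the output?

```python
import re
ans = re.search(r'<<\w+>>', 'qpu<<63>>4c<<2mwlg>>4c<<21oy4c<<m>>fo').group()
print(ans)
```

Unlike `match`, `search` isn't anchored — it looks for the pattern anywhere in the string.
The match spans [3:9] → '<<63>>'.

<<63>>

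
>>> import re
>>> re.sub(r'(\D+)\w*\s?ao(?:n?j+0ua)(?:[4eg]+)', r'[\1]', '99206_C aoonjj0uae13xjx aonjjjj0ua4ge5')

'99206[_C aoonjj]5'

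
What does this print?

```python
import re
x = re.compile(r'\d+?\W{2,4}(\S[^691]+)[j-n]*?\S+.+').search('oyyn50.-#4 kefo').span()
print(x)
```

(4, 15)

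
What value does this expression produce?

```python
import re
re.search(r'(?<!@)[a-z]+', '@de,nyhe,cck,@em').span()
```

(2, 3)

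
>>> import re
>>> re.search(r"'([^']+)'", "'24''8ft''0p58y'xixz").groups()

('24',)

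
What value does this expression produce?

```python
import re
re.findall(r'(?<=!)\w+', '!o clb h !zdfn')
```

['o', 'zdfn']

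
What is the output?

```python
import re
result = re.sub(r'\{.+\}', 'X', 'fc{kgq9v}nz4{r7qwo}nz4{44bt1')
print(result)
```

Matches: at [2:19] → '{kgq9v}nz4{r7qwo}'.
Every occurrence is swapped for 'X'.

fcXnz4{44bt1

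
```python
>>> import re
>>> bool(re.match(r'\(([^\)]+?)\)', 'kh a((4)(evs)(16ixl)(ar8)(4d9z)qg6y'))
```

False

`re.match` only tries the pattern at the start of the string.
Here position 0 doesn't satisfy it, so the call returns None, and `bool(None)` is False.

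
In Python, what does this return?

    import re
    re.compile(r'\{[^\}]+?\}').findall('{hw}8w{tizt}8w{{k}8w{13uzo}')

['{hw}', '{tizt}', '{{k}', '{13uzo}']

No capturing groups, so `findall` returns the 4 full match strings.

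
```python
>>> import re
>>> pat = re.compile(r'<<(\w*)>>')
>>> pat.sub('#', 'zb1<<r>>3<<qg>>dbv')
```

Matches: at [3:8] → '<<r>>'; at [9:15] → '<<qg>>'.
Each match is replaced by '#'.

'zb1#3#dbv'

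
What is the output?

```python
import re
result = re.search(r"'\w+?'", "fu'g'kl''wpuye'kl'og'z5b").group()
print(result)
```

'g'

The match spans [2:5] → "'g'".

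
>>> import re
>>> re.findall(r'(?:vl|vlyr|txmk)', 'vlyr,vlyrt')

['vl', 'vl']

Branches in `(...|...)` are attempted left-to-right; the first branch that allows the whole pattern to succeed is taken.
Walking the string: at [0:2] → 'vl'; at [5:7] → 'vl'.
No capturing groups, so `findall` returns the 2 full match strings.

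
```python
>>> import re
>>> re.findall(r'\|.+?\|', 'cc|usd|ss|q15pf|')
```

Lazy quantifiers expand one character at a time until the remainder of the pattern can match.
Since nothing is captured, `findall` lists the 2 matched substrings directly.

['|usd|', '|q15pf|']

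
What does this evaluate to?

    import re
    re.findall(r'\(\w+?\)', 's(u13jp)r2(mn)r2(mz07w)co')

['(u13jp)', '(mn)', '(mz07w)']

`findall` yields the raw match text (3 of them) because the pattern has no groups.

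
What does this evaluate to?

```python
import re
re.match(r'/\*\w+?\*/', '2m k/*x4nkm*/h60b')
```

None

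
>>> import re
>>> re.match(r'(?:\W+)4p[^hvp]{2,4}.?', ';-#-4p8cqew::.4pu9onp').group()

`re.match` only tries the pattern at the start of the string.
The match spans [0:11] → ';-#-4p8cqew'.

';-#-4p8cqew'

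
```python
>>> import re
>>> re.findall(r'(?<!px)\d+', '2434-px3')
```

['2434']

Because the assertion is negative and zero-width, positions next to the forbidden text are skipped.
With no groups in the pattern, `findall` gives back each whole match — 1 here.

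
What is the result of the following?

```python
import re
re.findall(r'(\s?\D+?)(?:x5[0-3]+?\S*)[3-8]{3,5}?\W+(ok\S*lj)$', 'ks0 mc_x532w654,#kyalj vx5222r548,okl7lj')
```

Pattern: optionally whitespace, then one or more of a non-digit (lazy) (captured); then the literal 'x5', then one or more of a character in [0-3] (lazy), then zero or more of a non-whitespace character (non-capturing group); then 3 to 5 of a character in [3-8] (lazy), then one or more of a non-word character; then the literal 'ok', then zero or more of a non-whitespace character, then the literal 'lj' (captured); then anchored at the end.
Matches: at [15:40] match ',#kyalj vx5222r548,okl7lj', groups = (',#kyalj v', 'okl7lj').
`findall` packs the 2 group values into a tuple for every match.

[(',#kyalj v', 'okl7lj')]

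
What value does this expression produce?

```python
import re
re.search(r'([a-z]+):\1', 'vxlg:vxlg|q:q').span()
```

(0, 9)

A backreference is literal: `\1` must see the identical characters the first group matched.
The match spans [0:9] → 'vxlg:vxlg'.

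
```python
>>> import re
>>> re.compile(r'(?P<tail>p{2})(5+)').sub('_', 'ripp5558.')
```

The pattern matches exactly 2 of a literal 'p' (captured as 'tail'); then one or more of a literal '5' (captured).
`sub` substitutes '_' at each match site.

'ri_8.'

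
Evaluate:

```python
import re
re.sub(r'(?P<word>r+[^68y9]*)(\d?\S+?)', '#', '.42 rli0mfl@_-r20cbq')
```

'.42 #'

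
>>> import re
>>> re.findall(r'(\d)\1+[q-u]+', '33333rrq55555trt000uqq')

['3', '5', '0']

`\1` is not a pattern — it's the concrete string captured by group 1, re-applied verbatim.
Walking the string: at [0:8] match '33333rrq', group 1 = '3'; at [8:16] match '55555trt', group 1 = '5'; at [16:22] match '000uqq', group 1 = '0'.
With a single group, `findall` returns only what that group captured — 3 items.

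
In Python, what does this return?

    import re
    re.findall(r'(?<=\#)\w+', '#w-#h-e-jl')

['w', 'h']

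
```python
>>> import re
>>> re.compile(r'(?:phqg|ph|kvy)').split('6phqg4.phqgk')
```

Branches in `(...|...)` are attempted left-to-right; the first branch that allows the whole pattern to succeed is taken.
`split` removes every match and returns the 3 fragments in between.

['6', '4.', 'k']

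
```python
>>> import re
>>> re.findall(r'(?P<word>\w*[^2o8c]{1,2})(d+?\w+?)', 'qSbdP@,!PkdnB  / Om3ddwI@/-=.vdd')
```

This matches zero or more of a word character, then 1 to 2 of any character except [2o8c] (captured as 'word'); then one or more of a literal 'd' (lazy), then one or more of a word character (lazy) (captured).
The `?` after the quantifier makes it lazy — it takes as little as possible before letting the rest of the pattern try.
Matches: at [0:5] match 'qSbdP', groups = ('qSb', 'dP'); at [8:12] match 'Pkdn', groups = ('Pk', 'dn'); at [17:23] match 'Om3ddw', groups = ('Om3d', 'dw'); at [28:32] match '.vdd', groups = ('.v', 'dd').
With 2 capturing groups, `findall` returns a 2-tuple per match.

[('qSb', 'dP'), ('Pk', 'dn'), ('Om3d', 'dw'), ('.v', 'dd')]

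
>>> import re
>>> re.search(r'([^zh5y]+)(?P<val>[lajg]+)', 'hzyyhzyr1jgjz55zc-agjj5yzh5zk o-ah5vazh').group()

Pattern: one or more of any character except [zh5y] (captured); then one or more of one of [lajg] (captured as 'val').
The match spans [7:12] → 'r1jgj'.

'r1jgj'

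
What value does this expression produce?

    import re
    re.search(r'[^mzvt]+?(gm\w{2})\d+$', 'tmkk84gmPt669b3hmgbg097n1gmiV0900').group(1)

This matches one or more of any character except [mzvt] (lazy); then the literal 'gm', then exactly 2 of a word character (captured); then one or more of a digit; then anchored at the end.
Unlike `match`, `search` isn't anchored — it looks for the pattern anywhere in the string.
The match spans [17:33] → 'gbg097n1gmiV0900'.
Captured: group 1 = 'gmiV'.

'gmiV'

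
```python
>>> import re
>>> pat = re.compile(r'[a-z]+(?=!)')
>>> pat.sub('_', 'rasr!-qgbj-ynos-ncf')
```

Because the assertion is zero-width, the text it checks is not consumed and won't appear in the result.
Matches: at [0:4] → 'rasr'.
`sub` substitutes '_' at each match site.

'_!-qgbj-ynos-ncf'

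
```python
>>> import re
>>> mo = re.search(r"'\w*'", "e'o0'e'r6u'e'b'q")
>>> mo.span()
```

(1, 5)

`re.search` tries every starting position until one works.
The match spans [1:5] → "'o0'".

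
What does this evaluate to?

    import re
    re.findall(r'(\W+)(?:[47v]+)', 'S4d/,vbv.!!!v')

The pattern matches one or more of a non-word character (captured); then one or more of one of [47v] (non-capturing group).
With a single group, `findall` returns only what that group captured — 2 items.

['/,', '.!!!']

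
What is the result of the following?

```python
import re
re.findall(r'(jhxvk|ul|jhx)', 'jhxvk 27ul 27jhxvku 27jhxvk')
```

The regex engine tests alternatives in the order written; an earlier branch that matches wins even if a later one would match more.
Matches: at [0:5] match 'jhxvk', group 1 = 'jhxvk'; at [8:10] match 'ul', group 1 = 'ul'; at [13:18] match 'jhxvk', group 1 = 'jhxvk'; at [22:27] match 'jhxvk', group 1 = 'jhxvk'.
With a single group, `findall` returns only what that group captured — 4 items.

['jhxvk', 'ul', 'jhxvk', 'jhxvk']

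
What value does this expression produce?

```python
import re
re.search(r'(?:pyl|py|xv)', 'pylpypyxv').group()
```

The regex engine tests alternatives in the order written; an earlier branch that matches wins even if a later one would match more.
`search` walks the string left to right and returns the first match it finds.
The match spans [0:3] → 'pyl'.

'pyl'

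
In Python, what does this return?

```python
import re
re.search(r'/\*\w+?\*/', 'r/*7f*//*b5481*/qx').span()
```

(1, 7)

`re.search` tries every starting position until one works.
The match spans [1:7] → '/*7f*/'.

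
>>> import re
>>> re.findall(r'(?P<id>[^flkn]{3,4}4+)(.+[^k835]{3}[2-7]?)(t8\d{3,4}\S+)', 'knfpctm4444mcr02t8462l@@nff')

[('pctm4444', 'mcr02', 't8462l@@nff')]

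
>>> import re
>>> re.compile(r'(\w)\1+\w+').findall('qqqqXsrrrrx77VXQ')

['q']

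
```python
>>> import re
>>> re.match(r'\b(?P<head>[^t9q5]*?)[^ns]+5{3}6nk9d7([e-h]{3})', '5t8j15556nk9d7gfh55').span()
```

The pattern matches a word boundary (`\b`, zero-width); then zero or more of any character except [t9q5] (lazy) (captured as 'head'); then one or more of any character except [ns]; then exactly 3 of a literal '5', then the literal '6nk', then the literal '9d7'; then exactly 3 of a character in [e-h] (captured).
`re.match` only tries the pattern at the start of the string.
The match spans [0:17] → '5t8j15556nk9d7gfh'.
Captured: group 1 = '', group 2 = 'gfh'.

(0, 17)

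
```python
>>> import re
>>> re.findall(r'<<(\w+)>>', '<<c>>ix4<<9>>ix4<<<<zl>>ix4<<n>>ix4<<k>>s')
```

['c', '9', 'zl', 'n', 'k']

With a single group, `findall` returns only what that group captured — 5 items.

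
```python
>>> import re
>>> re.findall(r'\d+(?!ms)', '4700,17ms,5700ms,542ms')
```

['4700', '1', '570', '54']

Because the assertion is negative and zero-width, positions next to the forbidden text are skipped.
Matches: at [0:4] → '4700'; at [5:6] → '1'; at [10:13] → '570'; at [17:19] → '54'.
No capturing groups, so `findall` returns the 4 full match strings.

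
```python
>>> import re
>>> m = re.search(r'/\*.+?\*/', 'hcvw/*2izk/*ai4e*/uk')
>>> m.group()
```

'/*2izk/*ai4e*/'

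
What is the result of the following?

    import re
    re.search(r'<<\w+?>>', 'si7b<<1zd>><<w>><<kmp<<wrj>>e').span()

(4, 11)

`re.search` scans for the first position where the pattern succeeds.
The match spans [4:11] → '<<1zd>>'.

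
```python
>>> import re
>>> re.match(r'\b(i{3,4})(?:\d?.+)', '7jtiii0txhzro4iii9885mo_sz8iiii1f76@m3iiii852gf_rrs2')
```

None

The pattern matches a word boundary (`\b`, zero-width); then 3 to 4 of a literal 'i' (captured); then optionally a digit, then one or more of any character (non-capturing group).
`re.match` only tries the pattern at the start of the string.
Here position 0 doesn't satisfy it, so the call returns None.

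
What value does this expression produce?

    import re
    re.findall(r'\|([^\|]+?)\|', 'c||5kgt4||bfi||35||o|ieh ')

`findall` collects group 1 from each match (4 total).

['5kgt4', 'bfi', '35', 'o']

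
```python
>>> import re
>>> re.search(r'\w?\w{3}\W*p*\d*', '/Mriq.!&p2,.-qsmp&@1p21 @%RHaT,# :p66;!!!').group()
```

The pattern matches optionally a word character, then exactly 3 of a word character; then zero or more of a non-word character, then zero or more of a literal 'p'; then zero or more of a digit.
`re.search` tries every starting position until one works.
The match spans [1:10] → 'Mriq.!&p2'.

'Mriq.!&p2'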